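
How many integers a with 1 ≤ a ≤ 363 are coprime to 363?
The number of a ∈ {1, ..., 363} with gcd(a, 363) = 1 is by definition Euler's totient φ(363). φ is multiplicative, with φ(p^e) = p^e − p^(e−1). Factorise 363 = 3 · 11^2. Then
  φ(363) = (3 − 1) · (11^2 − 11^1) = 2 · 110 = 220.
So there are 220 such integers.

Final answer: 220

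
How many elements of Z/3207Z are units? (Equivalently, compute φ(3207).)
Z/3207Z has φ(3207) = 2136 units

An element a ∈ Z/3207Z is a unit iff gcd(a, 3207) = 1, so the number of units is φ(3207). φ is multiplicative, with φ(p^e) = p^e − p^(e−1). Factorise 3207 = 3 · 1069. Then
  φ(3207) = (3 − 1) · (1069 − 1) = 2 · 1068 = 2136.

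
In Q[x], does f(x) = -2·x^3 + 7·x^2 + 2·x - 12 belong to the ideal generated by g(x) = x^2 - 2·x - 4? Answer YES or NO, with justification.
YES

In Q[x] the ideal (g) consists of all multiples of g, so f ∈ (g) iff g | f, i.e. iff the remainder of f on division by g is 0. Divide f by g (g is monic, so eliminate the leading term of the running remainder at each step):
  leading term -2·x^3: subtract (-2·x)·g(x) = -2·x^3 + 4·x^2 + 8·x, leaving 3·x^2 - 6·x - 12
  leading term 3·x^2: subtract (3)·g(x) = 3·x^2 - 6·x - 12, leaving 0
The remainder is 0, so f(x) = g(x) · h(x) with h(x) = 3 - 2·x. Hence g | f, i.e. f ∈ (g).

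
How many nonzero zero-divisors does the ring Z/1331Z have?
Z/1331Z has 120 nonzero zero-divisors

In Z/1331Z each nonzero element is either a unit (gcd with 1331 is 1) or a zero-divisor (gcd > 1). The number of units is φ(1331): factorise 1331 = 11^3, so φ(1331) = (11^3 − 11^2) = 1210 = 1210. The nonzero elements number 1331 − 1 = 1330. Hence the nonzero zero-divisors number 1330 − 1210 = 120.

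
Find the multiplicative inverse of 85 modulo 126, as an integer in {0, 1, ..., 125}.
85^(−1) ≡ 43 (mod 126)

Apply the extended Euclidean algorithm to (126, 85), tracking rows (r, s, t) with s·126 + t·85 = r. Each division r_prev = q·r_cur + r_new produces the new row as (previous row) − q·(current row):
  row A: (126, 1, 0)   [1·126 + 0·85 = 126]
  row B: (85, 0, 1)   [0·126 + 1·85 = 85]
  126 = 1·85 + 41   → row C = row A − 1·row B = (41, 1, −1)   [check: 1·126 − 1·85 = 41]
  85 = 2·41 + 3   → row D = row B − 2·row C = (3, −2, 3)   [check: −2·126 + 3·85 = 3]
  41 = 13·3 + 2   → row E = row C − 13·row D = (2, 27, −40)   [check: 27·126 − 40·85 = 2]
  3 = 1·2 + 1   → row F = row D − 1·row E = (1, −29, 43)   [check: −29·126 + 43·85 = 1]
  2 = 2·1 + 0   → remainder 0, stop. gcd = 1 (last nonzero row F).
The gcd is 1, so 85 is invertible mod 126. The last nonzero row gives −29·126 + 43·85 = 1, so t = 43. So 85^(−1) ≡ 43 (mod 126). Verify: 85 · 43 = 3655 ≡ 1 (mod 126). ✓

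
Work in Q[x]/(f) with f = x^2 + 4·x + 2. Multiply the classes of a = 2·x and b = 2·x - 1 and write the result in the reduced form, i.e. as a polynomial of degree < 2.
First multiply in Q[x] without reducing: a · b = 4·x^2 - 2·x. Now divide by f(x) = x^2 + 4·x + 2, eliminating the leading term at each step:
  leading term 4·x^2: subtract (4)·f(x) = 4·x^2 + 16·x + 8, leaving -18·x - 8
The degree is now < 2, so this is the remainder. Hence a · b ≡ -18·x - 8 in Q[x]/(f).

Final answer: a · b ≡ -18·x - 8 (mod f(x))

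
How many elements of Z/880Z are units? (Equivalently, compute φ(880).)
An element a ∈ Z/880Z is a unit iff gcd(a, 880) = 1, so the number of units is φ(880). φ is multiplicative, with φ(p^e) = p^e − p^(e−1). Factorise 880 = 2^4 · 5 · 11. Then
  φ(880) = (2^4 − 2^3) · (5 − 1) · (11 − 1) = 8 · 4 · 10 = 320.

Final answer: Z/880Z has φ(880) = 320 units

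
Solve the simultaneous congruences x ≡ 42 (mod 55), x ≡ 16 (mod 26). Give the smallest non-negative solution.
x ≡ 42 (mod 1430); the representative in [0, 1430) is 42

The moduli 55, 26 are pairwise coprime, so by the CRT there is a unique solution mod 55·26 = 1430.
Solve by successive substitution. Start with x ≡ 42 (mod 55).
  Combine with x ≡ 16 (mod 26): write x = 42 + 55·t and require 42 + 55·t ≡ 16 (mod 26), i.e. 55·t ≡ 16 − 42 ≡ 0 (mod 26). Since 55^(−1) ≡ 9 (mod 26) (55 ≡ 3 (mod 26)), t ≡ 9·0 ≡ 0 (mod 26). So x ≡ 42 + 55·0 = 42 (mod 1430).
Unique solution in [0, 1430): x = 42.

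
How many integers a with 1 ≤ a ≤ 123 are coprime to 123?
80

The number of a ∈ {1, ..., 123} with gcd(a, 123) = 1 is by definition Euler's totient φ(123). φ is multiplicative, with φ(p^e) = p^e − p^(e−1). Factorise 123 = 3 · 41. Then
  φ(123) = (3 − 1) · (41 − 1) = 2 · 40 = 80.
So there are 80 such integers.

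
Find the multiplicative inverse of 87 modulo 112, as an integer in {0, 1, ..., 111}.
Apply the extended Euclidean algorithm to (112, 87), tracking rows (r, s, t) with s·112 + t·87 = r. Each division r_prev = q·r_cur + r_new produces the new row as (previous row) − q·(current row):
  row A: (112, 1, 0)   [1·112 + 0·87 = 112]
  row B: (87, 0, 1)   [0·112 + 1·87 = 87]
  112 = 1·87 + 25   → row C = row A − 1·row B = (25, 1, −1)   [check: 1·112 − 1·87 = 25]
  87 = 3·25 + 12   → row D = row B − 3·row C = (12, −3, 4)   [check: −3·112 + 4·87 = 12]
  25 = 2·12 + 1   → row E = row C − 2·row D = (1, 7, −9)   [check: 7·112 − 9·87 = 1]
  12 = 12·1 + 0   → remainder 0, stop. gcd = 1 (last nonzero row E).
The gcd is 1, so 87 is invertible mod 112. The last nonzero row gives 7·112 − 9·87 = 1, so t = −9. So 87^(−1) ≡ −9 ≡ 103 (mod 112). Verify: 87 · 103 = 8961 ≡ 1 (mod 112). ✓

Final answer: 87^(−1) ≡ 103 (mod 112)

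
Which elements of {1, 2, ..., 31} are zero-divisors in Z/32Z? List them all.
An element a ∈ Z/32Z (with a ≠ 0) is a zero-divisor iff gcd(a, 32) > 1 (because a is a unit precisely when gcd(a, n) = 1, and in Z/nZ every nonzero, non-unit element is a zero-divisor). Scan a = 1, ..., 31 and keep those with gcd(a, 32) > 1:
  gcd(2, 32) = 2, gcd(4, 32) = 4, gcd(6, 32) = 2, gcd(8, 32) = 8, gcd(10, 32) = 2, gcd(12, 32) = 4, gcd(14, 32) = 2, gcd(16, 32) = 16, gcd(18, 32) = 2, gcd(20, 32) = 4, gcd(22, 32) = 2, gcd(24, 32) = 8, gcd(26, 32) = 2, gcd(28, 32) = 4, gcd(30, 32) = 2.
All other a ∈ {1, ..., 31} have gcd(a, 32) = 1 and are units. So the nonzero zero-divisors are exactly the 15 values of a appearing in this scan.

Final answer: nonzero zero-divisors of Z/32Z = {2, 4, 6, 8, 10, 12, 14, 16, 18, 20, 22, 24, 26, 28, 30}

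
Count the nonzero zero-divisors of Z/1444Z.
Z/1444Z has 759 nonzero zero-divisors

In Z/1444Z each nonzero element is either a unit (gcd with 1444 is 1) or a zero-divisor (gcd > 1). The number of units is φ(1444): factorise 1444 = 2^2 · 19^2, so φ(1444) = (2^2 − 2^1) · (19^2 − 19^1) = 2 · 342 = 684. The nonzero elements number 1444 − 1 = 1443. Hence the nonzero zero-divisors number 1443 − 684 = 759.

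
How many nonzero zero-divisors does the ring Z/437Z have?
Z/437Z has 40 nonzero zero-divisors

In Z/437Z each nonzero element is either a unit (gcd with 437 is 1) or a zero-divisor (gcd > 1). The number of units is φ(437): factorise 437 = 19 · 23, so φ(437) = (19 − 1) · (23 − 1) = 18 · 22 = 396. The nonzero elements number 437 − 1 = 436. Hence the nonzero zero-divisors number 436 − 396 = 40.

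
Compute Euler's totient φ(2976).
φ(2976) = 960

φ is multiplicative, with φ(p^e) = p^e − p^(e−1). Factorise 2976 = 2^5 · 3 · 31. Then
  φ(2976) = (2^5 − 2^4) · (3 − 1) · (31 − 1) = 16 · 2 · 30 = 960.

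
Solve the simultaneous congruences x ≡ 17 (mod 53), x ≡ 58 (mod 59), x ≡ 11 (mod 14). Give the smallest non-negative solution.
x ≡ 28319 (mod 43778); the representative in [0, 43778) is 28319

The moduli 53, 59, 14 are pairwise coprime, so by the CRT there is a unique solution mod 53·59·14 = 43778.
Solve by successive substitution. Start with x ≡ 17 (mod 53).
  Combine with x ≡ 58 (mod 59): write x = 17 + 53·t and require 17 + 53·t ≡ 58 (mod 59), i.e. 53·t ≡ 58 − 17 ≡ 41 (mod 59). Since 53^(−1) ≡ 49 (mod 59), t ≡ 49·41 ≡ 3 (mod 59). So x ≡ 17 + 53·3 = 176 (mod 3127).
  Combine with x ≡ 11 (mod 14): write x = 176 + 3127·t and require 176 + 3127·t ≡ 11 (mod 14), i.e. 3127·t ≡ 11 − 176 ≡ 3 (mod 14). Since 3127^(−1) ≡ 3 (mod 14) (3127 ≡ 5 (mod 14)), t ≡ 3·3 ≡ 9 (mod 14). So x ≡ 176 + 3127·9 = 28319 (mod 43778).
Unique solution in [0, 43778): x = 28319.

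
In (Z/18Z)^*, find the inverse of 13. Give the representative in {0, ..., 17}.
13^(−1) ≡ 7 (mod 18)

Apply the extended Euclidean algorithm to (18, 13), tracking rows (r, s, t) with s·18 + t·13 = r. Each division r_prev = q·r_cur + r_new produces the new row as (previous row) − q·(current row):
  row A: (18, 1, 0)   [1·18 + 0·13 = 18]
  row B: (13, 0, 1)   [0·18 + 1·13 = 13]
  18 = 1·13 + 5   → row C = row A − 1·row B = (5, 1, −1)   [check: 1·18 − 1·13 = 5]
  13 = 2·5 + 3   → row D = row B − 2·row C = (3, −2, 3)   [check: −2·18 + 3·13 = 3]
  5 = 1·3 + 2   → row E = row C − 1·row D = (2, 3, −4)   [check: 3·18 − 4·13 = 2]
  3 = 1·2 + 1   → row F = row D − 1·row E = (1, −5, 7)   [check: −5·18 + 7·13 = 1]
  2 = 2·1 + 0   → remainder 0, stop. gcd = 1 (last nonzero row F).
The gcd is 1, so 13 is invertible mod 18. The last nonzero row gives −5·18 + 7·13 = 1, so t = 7. So 13^(−1) ≡ 7 (mod 18). Verify: 13 · 7 = 91 ≡ 1 (mod 18). ✓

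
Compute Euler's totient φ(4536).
φ(4536) = 1296

φ is multiplicative, with φ(p^e) = p^e − p^(e−1). Factorise 4536 = 2^3 · 3^4 · 7. Then
  φ(4536) = (2^3 − 2^2) · (3^4 − 3^3) · (7 − 1) = 4 · 54 · 6 = 1296.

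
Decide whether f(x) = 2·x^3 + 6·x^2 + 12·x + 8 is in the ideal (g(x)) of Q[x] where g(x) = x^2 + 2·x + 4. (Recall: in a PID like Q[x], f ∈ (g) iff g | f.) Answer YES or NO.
YES

In Q[x] the ideal (g) consists of all multiples of g, so f ∈ (g) iff g | f, i.e. iff the remainder of f on division by g is 0. Divide f by g (g is monic, so eliminate the leading term of the running remainder at each step):
  leading term 2·x^3: subtract (2·x)·g(x) = 2·x^3 + 4·x^2 + 8·x, leaving 2·x^2 + 4·x + 8
  leading term 2·x^2: subtract (2)·g(x) = 2·x^2 + 4·x + 8, leaving 0
The remainder is 0, so f(x) = g(x) · h(x) with h(x) = 2·x + 2. Hence g | f, i.e. f ∈ (g).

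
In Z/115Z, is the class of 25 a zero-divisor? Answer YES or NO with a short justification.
YES

gcd(25, 115) = 5 > 1, so 25 is not a unit in Z/115Z. In Z/nZ every nonzero non-unit is a zero-divisor: explicitly, take b = 115/gcd = 23 ≠ 0 (mod 115); then 25·23 = 575 = 5·115, i.e. 25·23 ≡ 0 (mod 115). So 25 is a zero-divisor.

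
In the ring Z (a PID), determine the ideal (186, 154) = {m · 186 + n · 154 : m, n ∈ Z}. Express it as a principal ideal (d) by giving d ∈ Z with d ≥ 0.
(186, 154) = (2); d = 2

In the PID Z, (a, b) is generated by gcd(a, b). Compute gcd(186, 154) with the extended Euclidean algorithm, tracking rows (r, s, t) with s·186 + t·154 = r:
  row A: (186, 1, 0)   [1·186 + 0·154 = 186]
  row B: (154, 0, 1)   [0·186 + 1·154 = 154]
  186 = 1·154 + 32   → row C = row A − 1·row B = (32, 1, −1)   [check: 1·186 − 1·154 = 32]
  154 = 4·32 + 26   → row D = row B − 4·row C = (26, −4, 5)   [check: −4·186 + 5·154 = 26]
  32 = 1·26 + 6   → row E = row C − 1·row D = (6, 5, −6)   [check: 5·186 − 6·154 = 6]
  26 = 4·6 + 2   → row F = row D − 4·row E = (2, −24, 29)   [check: −24·186 + 29·154 = 2]
  6 = 3·2 + 0   → remainder 0, stop. gcd = 2 (last nonzero row F).
So gcd(186, 154) = 2, with Bézout identity −24·186 + 29·154 = 2. Containment (⊇): the Bézout identity exhibits 2 as an element of (186, 154), giving (2) ⊆ (186, 154). Containment (⊆): since 2 | 186 and 2 | 154 (186 = 2·93, 154 = 2·77), every Z-linear combination of 186 and 154 is divisible by 2, so (186, 154) ⊆ (2). Therefore (186, 154) = (2), d = 2.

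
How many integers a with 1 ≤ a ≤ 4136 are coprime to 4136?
The number of a ∈ {1, ..., 4136} with gcd(a, 4136) = 1 is by definition Euler's totient φ(4136). φ is multiplicative, with φ(p^e) = p^e − p^(e−1). Factorise 4136 = 2^3 · 11 · 47. Then
  φ(4136) = (2^3 − 2^2) · (11 − 1) · (47 − 1) = 4 · 10 · 46 = 1840.
So there are 1840 such integers.

Final answer: 1840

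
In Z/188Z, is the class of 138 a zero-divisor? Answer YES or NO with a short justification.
YES

gcd(138, 188) = 2 > 1, so 138 is not a unit in Z/188Z. In Z/nZ every nonzero non-unit is a zero-divisor: explicitly, take b = 188/gcd = 94 ≠ 0 (mod 188); then 138·94 = 12972 = 69·188, i.e. 138·94 ≡ 0 (mod 188). So 138 is a zero-divisor.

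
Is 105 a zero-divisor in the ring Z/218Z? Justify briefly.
gcd(105, 218) = 1, so 105 is a unit in Z/218Z (it has a multiplicative inverse). A unit cannot be a zero-divisor: if 105·b ≡ 0 then multiplying both sides by 105^(−1) gives b ≡ 0. So 105 is not a zero-divisor.

Final answer: NO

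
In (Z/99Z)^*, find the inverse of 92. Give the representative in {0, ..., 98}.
92^(−1) ≡ 14 (mod 99)

Apply the extended Euclidean algorithm to (99, 92), tracking rows (r, s, t) with s·99 + t·92 = r. Each division r_prev = q·r_cur + r_new produces the new row as (previous row) − q·(current row):
  row A: (99, 1, 0)   [1·99 + 0·92 = 99]
  row B: (92, 0, 1)   [0·99 + 1·92 = 92]
  99 = 1·92 + 7   → row C = row A − 1·row B = (7, 1, −1)   [check: 1·99 − 1·92 = 7]
  92 = 13·7 + 1   → row D = row B − 13·row C = (1, −13, 14)   [check: −13·99 + 14·92 = 1]
  7 = 7·1 + 0   → remainder 0, stop. gcd = 1 (last nonzero row D).
The gcd is 1, so 92 is invertible mod 99. The last nonzero row gives −13·99 + 14·92 = 1, so t = 14. So 92^(−1) ≡ 14 (mod 99). Verify: 92 · 14 = 1288 ≡ 1 (mod 99). ✓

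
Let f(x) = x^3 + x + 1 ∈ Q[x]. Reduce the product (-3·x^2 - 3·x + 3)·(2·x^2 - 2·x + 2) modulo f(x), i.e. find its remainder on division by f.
First multiply in Q[x] without reducing: a · b = -6·x^4 + 6·x^2 - 12·x + 6. Now divide by f(x) = x^3 + x + 1, eliminating the leading term at each step:
  leading term -6·x^4: subtract (-6·x)·f(x) = -6·x^4 - 6·x^2 - 6·x, leaving 12·x^2 - 6·x + 6
The degree is now < 3, so this is the remainder. Hence a · b ≡ 12·x^2 - 6·x + 6 in Q[x]/(f).

Final answer: a · b ≡ 12·x^2 - 6·x + 6 (mod f(x))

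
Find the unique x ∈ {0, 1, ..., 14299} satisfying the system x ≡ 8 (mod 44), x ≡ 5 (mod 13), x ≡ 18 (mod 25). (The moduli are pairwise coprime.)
x ≡ 668 (mod 14300); the representative in [0, 14300) is 668

The moduli 44, 13, 25 are pairwise coprime, so by the CRT there is a unique solution mod 44·13·25 = 14300.
Solve by successive substitution. Start with x ≡ 8 (mod 44).
  Combine with x ≡ 5 (mod 13): write x = 8 + 44·t and require 8 + 44·t ≡ 5 (mod 13), i.e. 44·t ≡ 5 − 8 ≡ 10 (mod 13). Since 44^(−1) ≡ 8 (mod 13) (44 ≡ 5 (mod 13)), t ≡ 8·10 ≡ 2 (mod 13). So x ≡ 8 + 44·2 = 96 (mod 572).
  Combine with x ≡ 18 (mod 25): write x = 96 + 572·t and require 96 + 572·t ≡ 18 (mod 25), i.e. 572·t ≡ 18 − 96 ≡ 22 (mod 25). Since 572^(−1) ≡ 8 (mod 25) (572 ≡ 22 (mod 25)), t ≡ 8·22 ≡ 1 (mod 25). So x ≡ 96 + 572·1 = 668 (mod 14300).
Unique solution in [0, 14300): x = 668.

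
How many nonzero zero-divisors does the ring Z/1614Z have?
In Z/1614Z each nonzero element is either a unit (gcd with 1614 is 1) or a zero-divisor (gcd > 1). The number of units is φ(1614): factorise 1614 = 2 · 3 · 269, so φ(1614) = (2 − 1) · (3 − 1) · (269 − 1) = 1 · 2 · 268 = 536. The nonzero elements number 1614 − 1 = 1613. Hence the nonzero zero-divisors number 1613 − 536 = 1077.

Final answer: Z/1614Z has 1077 nonzero zero-divisors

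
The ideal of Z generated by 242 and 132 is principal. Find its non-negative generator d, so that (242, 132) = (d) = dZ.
In the PID Z, (a, b) is generated by gcd(a, b). Compute gcd(242, 132) with the extended Euclidean algorithm, tracking rows (r, s, t) with s·242 + t·132 = r:
  row A: (242, 1, 0)   [1·242 + 0·132 = 242]
  row B: (132, 0, 1)   [0·242 + 1·132 = 132]
  242 = 1·132 + 110   → row C = row A − 1·row B = (110, 1, −1)   [check: 1·242 − 1·132 = 110]
  132 = 1·110 + 22   → row D = row B − 1·row C = (22, −1, 2)   [check: −1·242 + 2·132 = 22]
  110 = 5·22 + 0   → remainder 0, stop. gcd = 22 (last nonzero row D).
So gcd(242, 132) = 22, with Bézout identity −1·242 + 2·132 = 22. Containment (⊇): the Bézout identity exhibits 22 as an element of (242, 132), giving (22) ⊆ (242, 132). Containment (⊆): since 22 | 242 and 22 | 132 (242 = 22·11, 132 = 22·6), every Z-linear combination of 242 and 132 is divisible by 22, so (242, 132) ⊆ (22). Therefore (242, 132) = (22), d = 22.

Final answer: (242, 132) = (22); d = 22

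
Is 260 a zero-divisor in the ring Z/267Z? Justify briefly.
NO

gcd(260, 267) = 1, so 260 is a unit in Z/267Z (it has a multiplicative inverse). A unit cannot be a zero-divisor: if 260·b ≡ 0 then multiplying both sides by 260^(−1) gives b ≡ 0. So 260 is not a zero-divisor.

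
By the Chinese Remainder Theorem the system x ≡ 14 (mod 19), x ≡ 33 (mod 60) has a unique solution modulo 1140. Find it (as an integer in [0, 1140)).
x ≡ 33 (mod 1140); the representative in [0, 1140) is 33

The moduli 19, 60 are pairwise coprime, so by the CRT there is a unique solution mod 19·60 = 1140.
Solve by successive substitution. Start with x ≡ 14 (mod 19).
  Combine with x ≡ 33 (mod 60): write x = 14 + 19·t and require 14 + 19·t ≡ 33 (mod 60), i.e. 19·t ≡ 33 − 14 ≡ 19 (mod 60). Since 19^(−1) ≡ 19 (mod 60), t ≡ 19·19 ≡ 1 (mod 60). So x ≡ 14 + 19·1 = 33 (mod 1140).
Unique solution in [0, 1140): x = 33.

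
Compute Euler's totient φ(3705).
φ is multiplicative, with φ(p^e) = p^e − p^(e−1). Factorise 3705 = 3 · 5 · 13 · 19. Then
  φ(3705) = (3 − 1) · (5 − 1) · (13 − 1) · (19 − 1) = 2 · 4 · 12 · 18 = 1728.

Final answer: φ(3705) = 1728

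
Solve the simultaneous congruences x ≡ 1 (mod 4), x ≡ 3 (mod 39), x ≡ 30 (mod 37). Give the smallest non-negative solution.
x ≡ 4137 (mod 5772); the representative in [0, 5772) is 4137

The moduli 4, 39, 37 are pairwise coprime, so by the CRT there is a unique solution mod 4·39·37 = 5772.
Solve by successive substitution. Start with x ≡ 1 (mod 4).
  Combine with x ≡ 3 (mod 39): write x = 1 + 4·t and require 1 + 4·t ≡ 3 (mod 39), i.e. 4·t ≡ 3 − 1 ≡ 2 (mod 39). Since 4^(−1) ≡ 10 (mod 39), t ≡ 10·2 ≡ 20 (mod 39). So x ≡ 1 + 4·20 = 81 (mod 156).
  Combine with x ≡ 30 (mod 37): write x = 81 + 156·t and require 81 + 156·t ≡ 30 (mod 37), i.e. 156·t ≡ 30 − 81 ≡ 23 (mod 37). Since 156^(−1) ≡ 14 (mod 37) (156 ≡ 8 (mod 37)), t ≡ 14·23 ≡ 26 (mod 37). So x ≡ 81 + 156·26 = 4137 (mod 5772).
Unique solution in [0, 5772): x = 4137.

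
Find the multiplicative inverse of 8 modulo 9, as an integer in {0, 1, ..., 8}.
Apply the extended Euclidean algorithm to (9, 8), tracking rows (r, s, t) with s·9 + t·8 = r. Each division r_prev = q·r_cur + r_new produces the new row as (previous row) − q·(current row):
  row A: (9, 1, 0)   [1·9 + 0·8 = 9]
  row B: (8, 0, 1)   [0·9 + 1·8 = 8]
  9 = 1·8 + 1   → row C = row A − 1·row B = (1, 1, −1)   [check: 1·9 − 1·8 = 1]
  8 = 8·1 + 0   → remainder 0, stop. gcd = 1 (last nonzero row C).
The gcd is 1, so 8 is invertible mod 9. The last nonzero row gives 1·9 − 1·8 = 1, so t = −1. So 8^(−1) ≡ −1 ≡ 8 (mod 9). Verify: 8 · 8 = 64 ≡ 1 (mod 9). ✓

Final answer: 8^(−1) ≡ 8 (mod 9)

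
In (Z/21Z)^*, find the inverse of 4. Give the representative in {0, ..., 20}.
Apply the extended Euclidean algorithm to (21, 4), tracking rows (r, s, t) with s·21 + t·4 = r. Each division r_prev = q·r_cur + r_new produces the new row as (previous row) − q·(current row):
  row A: (21, 1, 0)   [1·21 + 0·4 = 21]
  row B: (4, 0, 1)   [0·21 + 1·4 = 4]
  21 = 5·4 + 1   → row C = row A − 5·row B = (1, 1, −5)   [check: 1·21 − 5·4 = 1]
  4 = 4·1 + 0   → remainder 0, stop. gcd = 1 (last nonzero row C).
The gcd is 1, so 4 is invertible mod 21. The last nonzero row gives 1·21 − 5·4 = 1, so t = −5. So 4^(−1) ≡ −5 ≡ 16 (mod 21). Verify: 4 · 16 = 64 ≡ 1 (mod 21). ✓

Final answer: 4^(−1) ≡ 16 (mod 21)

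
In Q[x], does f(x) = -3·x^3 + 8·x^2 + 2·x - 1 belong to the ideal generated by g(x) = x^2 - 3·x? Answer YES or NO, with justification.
NO

In Q[x] the ideal (g) consists of all multiples of g, so f ∈ (g) iff g | f, i.e. iff the remainder of f on division by g is 0. Divide f by g (g is monic, so eliminate the leading term of the running remainder at each step):
  leading term -3·x^3: subtract (-3·x)·g(x) = -3·x^3 + 9·x^2, leaving -x^2 + 2·x - 1
  leading term -x^2: subtract (-1)·g(x) = -x^2 + 3·x, leaving -x - 1
The remainder r(x) = -x - 1 ≠ 0 (and deg r < deg g), so g ∤ f, i.e. f ∉ (g).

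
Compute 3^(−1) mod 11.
3^(−1) ≡ 4 (mod 11)

Apply the extended Euclidean algorithm to (11, 3), tracking rows (r, s, t) with s·11 + t·3 = r. Each division r_prev = q·r_cur + r_new produces the new row as (previous row) − q·(current row):
  row A: (11, 1, 0)   [1·11 + 0·3 = 11]
  row B: (3, 0, 1)   [0·11 + 1·3 = 3]
  11 = 3·3 + 2   → row C = row A − 3·row B = (2, 1, −3)   [check: 1·11 − 3·3 = 2]
  3 = 1·2 + 1   → row D = row B − 1·row C = (1, −1, 4)   [check: −1·11 + 4·3 = 1]
  2 = 2·1 + 0   → remainder 0, stop. gcd = 1 (last nonzero row D).
The gcd is 1, so 3 is invertible mod 11. The last nonzero row gives −1·11 + 4·3 = 1, so t = 4. So 3^(−1) ≡ 4 (mod 11). Verify: 3 · 4 = 12 ≡ 1 (mod 11). ✓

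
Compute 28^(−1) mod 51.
Apply the extended Euclidean algorithm to (51, 28), tracking rows (r, s, t) with s·51 + t·28 = r. Each division r_prev = q·r_cur + r_new produces the new row as (previous row) − q·(current row):
  row A: (51, 1, 0)   [1·51 + 0·28 = 51]
  row B: (28, 0, 1)   [0·51 + 1·28 = 28]
  51 = 1·28 + 23   → row C = row A − 1·row B = (23, 1, −1)   [check: 1·51 − 1·28 = 23]
  28 = 1·23 + 5   → row D = row B − 1·row C = (5, −1, 2)   [check: −1·51 + 2·28 = 5]
  23 = 4·5 + 3   → row E = row C − 4·row D = (3, 5, −9)   [check: 5·51 − 9·28 = 3]
  5 = 1·3 + 2   → row F = row D − 1·row E = (2, −6, 11)   [check: −6·51 + 11·28 = 2]
  3 = 1·2 + 1   → row G = row E − 1·row F = (1, 11, −20)   [check: 11·51 − 20·28 = 1]
  2 = 2·1 + 0   → remainder 0, stop. gcd = 1 (last nonzero row G).
The gcd is 1, so 28 is invertible mod 51. The last nonzero row gives 11·51 − 20·28 = 1, so t = −20. So 28^(−1) ≡ −20 ≡ 31 (mod 51). Verify: 28 · 31 = 868 ≡ 1 (mod 51). ✓

Final answer: 28^(−1) ≡ 31 (mod 51)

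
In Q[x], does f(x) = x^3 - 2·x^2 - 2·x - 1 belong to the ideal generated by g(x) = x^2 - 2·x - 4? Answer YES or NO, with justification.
In Q[x] the ideal (g) consists of all multiples of g, so f ∈ (g) iff g | f, i.e. iff the remainder of f on division by g is 0. Divide f by g (g is monic, so eliminate the leading term of the running remainder at each step):
  leading term x^3: subtract (x)·g(x) = x^3 - 2·x^2 - 4·x, leaving 2·x - 1
The remainder r(x) = 2·x - 1 ≠ 0 (and deg r < deg g), so g ∤ f, i.e. f ∉ (g).

Final answer: NO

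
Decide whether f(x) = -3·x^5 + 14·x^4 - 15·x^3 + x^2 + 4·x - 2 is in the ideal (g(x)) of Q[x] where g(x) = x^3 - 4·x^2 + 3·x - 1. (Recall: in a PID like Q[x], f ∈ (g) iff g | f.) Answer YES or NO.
YES

In Q[x] the ideal (g) consists of all multiples of g, so f ∈ (g) iff g | f, i.e. iff the remainder of f on division by g is 0. Divide f by g (g is monic, so eliminate the leading term of the running remainder at each step):
  leading term -3·x^5: subtract (-3·x^2)·g(x) = -3·x^5 + 12·x^4 - 9·x^3 + 3·x^2, leaving 2·x^4 - 6·x^3 - 2·x^2 + 4·x - 2
  leading term 2·x^4: subtract (2·x)·g(x) = 2·x^4 - 8·x^3 + 6·x^2 - 2·x, leaving 2·x^3 - 8·x^2 + 6·x - 2
  leading term 2·x^3: subtract (2)·g(x) = 2·x^3 - 8·x^2 + 6·x - 2, leaving 0
The remainder is 0, so f(x) = g(x) · h(x) with h(x) = -3·x^2 + 2·x + 2. Hence g | f, i.e. f ∈ (g).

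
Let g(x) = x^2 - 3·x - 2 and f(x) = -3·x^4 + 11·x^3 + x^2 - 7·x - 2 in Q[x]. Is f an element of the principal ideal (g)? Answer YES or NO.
In Q[x] the ideal (g) consists of all multiples of g, so f ∈ (g) iff g | f, i.e. iff the remainder of f on division by g is 0. Divide f by g (g is monic, so eliminate the leading term of the running remainder at each step):
  leading term -3·x^4: subtract (-3·x^2)·g(x) = -3·x^4 + 9·x^3 + 6·x^2, leaving 2·x^3 - 5·x^2 - 7·x - 2
  leading term 2·x^3: subtract (2·x)·g(x) = 2·x^3 - 6·x^2 - 4·x, leaving x^2 - 3·x - 2
  leading term x^2: subtract (1)·g(x) = x^2 - 3·x - 2, leaving 0
The remainder is 0, so f(x) = g(x) · h(x) with h(x) = -3·x^2 + 2·x + 1. Hence g | f, i.e. f ∈ (g).

Final answer: YES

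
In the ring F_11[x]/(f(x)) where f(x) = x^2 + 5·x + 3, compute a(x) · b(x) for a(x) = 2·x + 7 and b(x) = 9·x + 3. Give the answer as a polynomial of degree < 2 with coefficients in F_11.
a · b ≡ x (mod f(x))

Multiply as integer polynomials: a · b = 18·x^2 + 69·x + 21. Reducing coefficients mod 11: a · b ≡ 7·x^2 + 3·x + 10. Now divide by f(x) = x^2 + 5·x + 3 in F_11[x], eliminating the leading term at each step:
  leading term 7·x^2: subtract (7)·f(x) = 7·x^2 + 2·x + 10, leaving x (coefficients mod 11)
The degree is now < 2, so this is the remainder. Hence a · b ≡ x in F_11[x]/(f).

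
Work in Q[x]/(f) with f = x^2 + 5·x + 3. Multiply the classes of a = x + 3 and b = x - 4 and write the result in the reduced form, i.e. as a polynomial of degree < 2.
a · b ≡ -6·x - 15 (mod f(x))

First multiply in Q[x] without reducing: a · b = x^2 - x - 12. Now divide by f(x) = x^2 + 5·x + 3, eliminating the leading term at each step:
  leading term x^2: subtract (1)·f(x) = x^2 + 5·x + 3, leaving -6·x - 15
The degree is now < 2, so this is the remainder. Hence a · b ≡ -6·x - 15 in Q[x]/(f).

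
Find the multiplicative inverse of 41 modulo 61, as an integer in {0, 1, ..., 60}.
Apply the extended Euclidean algorithm to (61, 41), tracking rows (r, s, t) with s·61 + t·41 = r. Each division r_prev = q·r_cur + r_new produces the new row as (previous row) − q·(current row):
  row A: (61, 1, 0)   [1·61 + 0·41 = 61]
  row B: (41, 0, 1)   [0·61 + 1·41 = 41]
  61 = 1·41 + 20   → row C = row A − 1·row B = (20, 1, −1)   [check: 1·61 − 1·41 = 20]
  41 = 2·20 + 1   → row D = row B − 2·row C = (1, −2, 3)   [check: −2·61 + 3·41 = 1]
  20 = 20·1 + 0   → remainder 0, stop. gcd = 1 (last nonzero row D).
The gcd is 1, so 41 is invertible mod 61. The last nonzero row gives −2·61 + 3·41 = 1, so t = 3. So 41^(−1) ≡ 3 (mod 61). Verify: 41 · 3 = 123 ≡ 1 (mod 61). ✓

Final answer: 41^(−1) ≡ 3 (mod 61)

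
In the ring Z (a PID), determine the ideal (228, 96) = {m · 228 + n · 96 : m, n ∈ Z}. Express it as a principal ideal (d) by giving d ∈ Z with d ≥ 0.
In the PID Z, (a, b) is generated by gcd(a, b). Compute gcd(228, 96) with the extended Euclidean algorithm, tracking rows (r, s, t) with s·228 + t·96 = r:
  row A: (228, 1, 0)   [1·228 + 0·96 = 228]
  row B: (96, 0, 1)   [0·228 + 1·96 = 96]
  228 = 2·96 + 36   → row C = row A − 2·row B = (36, 1, −2)   [check: 1·228 − 2·96 = 36]
  96 = 2·36 + 24   → row D = row B − 2·row C = (24, −2, 5)   [check: −2·228 + 5·96 = 24]
  36 = 1·24 + 12   → row E = row C − 1·row D = (12, 3, −7)   [check: 3·228 − 7·96 = 12]
  24 = 2·12 + 0   → remainder 0, stop. gcd = 12 (last nonzero row E).
So gcd(228, 96) = 12, with Bézout identity 3·228 − 7·96 = 12. Containment (⊇): the Bézout identity exhibits 12 as an element of (228, 96), giving (12) ⊆ (228, 96). Containment (⊆): since 12 | 228 and 12 | 96 (228 = 12·19, 96 = 12·8), every Z-linear combination of 228 and 96 is divisible by 12, so (228, 96) ⊆ (12). Therefore (228, 96) = (12), d = 12.

Final answer: (228, 96) = (12); d = 12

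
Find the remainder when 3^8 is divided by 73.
64

Use repeated squaring. Binary(8) = 1000. Walk through the bits of the exponent 8 left-to-right: at each bit after the leading one, square the running value, then multiply by 3 if the bit is 1 (always reducing mod 73):
  bit 1 = 1 (leading): start with 3.
  bit 2 = 0: square 3^2 = 9 (mod 73).
  bit 3 = 0: square 9^2 = 81 ≡ 8 (mod 73).
  bit 4 = 0: square 8^2 = 64 (mod 73).
Final value: 3^8 ≡ 64 (mod 73).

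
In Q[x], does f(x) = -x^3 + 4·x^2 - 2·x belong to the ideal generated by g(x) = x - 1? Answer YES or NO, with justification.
In Q[x] the ideal (g) consists of all multiples of g, so f ∈ (g) iff g | f, i.e. iff the remainder of f on division by g is 0. Divide f by g (g is monic, so eliminate the leading term of the running remainder at each step):
  leading term -x^3: subtract (-x^2)·g(x) = -x^3 + x^2, leaving 3·x^2 - 2·x
  leading term 3·x^2: subtract (3·x)·g(x) = 3·x^2 - 3·x, leaving x
  leading term x: subtract (1)·g(x) = x - 1, leaving 1
The remainder r(x) = 1 ≠ 0 (and deg r < deg g), so g ∤ f, i.e. f ∉ (g).

Final answer: NO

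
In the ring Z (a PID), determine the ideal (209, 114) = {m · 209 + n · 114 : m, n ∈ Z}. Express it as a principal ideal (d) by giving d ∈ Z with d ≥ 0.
In the PID Z, (a, b) is generated by gcd(a, b). Compute gcd(209, 114) with the extended Euclidean algorithm, tracking rows (r, s, t) with s·209 + t·114 = r:
  row A: (209, 1, 0)   [1·209 + 0·114 = 209]
  row B: (114, 0, 1)   [0·209 + 1·114 = 114]
  209 = 1·114 + 95   → row C = row A − 1·row B = (95, 1, −1)   [check: 1·209 − 1·114 = 95]
  114 = 1·95 + 19   → row D = row B − 1·row C = (19, −1, 2)   [check: −1·209 + 2·114 = 19]
  95 = 5·19 + 0   → remainder 0, stop. gcd = 19 (last nonzero row D).
So gcd(209, 114) = 19, with Bézout identity −1·209 + 2·114 = 19. Containment (⊇): the Bézout identity exhibits 19 as an element of (209, 114), giving (19) ⊆ (209, 114). Containment (⊆): since 19 | 209 and 19 | 114 (209 = 19·11, 114 = 19·6), every Z-linear combination of 209 and 114 is divisible by 19, so (209, 114) ⊆ (19). Therefore (209, 114) = (19), d = 19.

Final answer: (209, 114) = (19); d = 19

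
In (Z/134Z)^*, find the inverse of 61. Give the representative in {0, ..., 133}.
61^(−1) ≡ 11 (mod 134)

Apply the extended Euclidean algorithm to (134, 61), tracking rows (r, s, t) with s·134 + t·61 = r. Each division r_prev = q·r_cur + r_new produces the new row as (previous row) − q·(current row):
  row A: (134, 1, 0)   [1·134 + 0·61 = 134]
  row B: (61, 0, 1)   [0·134 + 1·61 = 61]
  134 = 2·61 + 12   → row C = row A − 2·row B = (12, 1, −2)   [check: 1·134 − 2·61 = 12]
  61 = 5·12 + 1   → row D = row B − 5·row C = (1, −5, 11)   [check: −5·134 + 11·61 = 1]
  12 = 12·1 + 0   → remainder 0, stop. gcd = 1 (last nonzero row D).
The gcd is 1, so 61 is invertible mod 134. The last nonzero row gives −5·134 + 11·61 = 1, so t = 11. So 61^(−1) ≡ 11 (mod 134). Verify: 61 · 11 = 671 ≡ 1 (mod 134). ✓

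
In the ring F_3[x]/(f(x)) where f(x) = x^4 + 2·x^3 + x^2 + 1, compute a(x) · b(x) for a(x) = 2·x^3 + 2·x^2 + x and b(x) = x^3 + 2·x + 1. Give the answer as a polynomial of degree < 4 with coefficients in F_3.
a · b ≡ x^2 + 2 (mod f(x))

Multiply as integer polynomials: a · b = 2·x^6 + 2·x^5 + 5·x^4 + 6·x^3 + 4·x^2 + x. Reducing coefficients mod 3: a · b ≡ 2·x^6 + 2·x^5 + 2·x^4 + x^2 + x. Now divide by f(x) = x^4 + 2·x^3 + x^2 + 1 in F_3[x], eliminating the leading term at each step:
  leading term 2·x^6: subtract (2·x^2)·f(x) = 2·x^6 + x^5 + 2·x^4 + 2·x^2, leaving x^5 + 2·x^2 + x (coefficients mod 3)
  leading term x^5: subtract (x)·f(x) = x^5 + 2·x^4 + x^3 + x, leaving x^4 + 2·x^3 + 2·x^2 (coefficients mod 3)
  leading term x^4: subtract (1)·f(x) = x^4 + 2·x^3 + x^2 + 1, leaving x^2 + 2 (coefficients mod 3)
The degree is now < 4, so this is the remainder. Hence a · b ≡ x^2 + 2 in F_3[x]/(f).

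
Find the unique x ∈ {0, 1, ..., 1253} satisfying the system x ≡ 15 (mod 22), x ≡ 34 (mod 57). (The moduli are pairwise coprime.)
x ≡ 433 (mod 1254); the representative in [0, 1254) is 433

The moduli 22, 57 are pairwise coprime, so by the CRT there is a unique solution mod 22·57 = 1254.
Solve by successive substitution. Start with x ≡ 15 (mod 22).
  Combine with x ≡ 34 (mod 57): write x = 15 + 22·t and require 15 + 22·t ≡ 34 (mod 57), i.e. 22·t ≡ 34 − 15 ≡ 19 (mod 57). Since 22^(−1) ≡ 13 (mod 57), t ≡ 13·19 ≡ 19 (mod 57). So x ≡ 15 + 22·19 = 433 (mod 1254).
Unique solution in [0, 1254): x = 433.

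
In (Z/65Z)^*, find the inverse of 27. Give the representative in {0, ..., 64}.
Apply the extended Euclidean algorithm to (65, 27), tracking rows (r, s, t) with s·65 + t·27 = r. Each division r_prev = q·r_cur + r_new produces the new row as (previous row) − q·(current row):
  row A: (65, 1, 0)   [1·65 + 0·27 = 65]
  row B: (27, 0, 1)   [0·65 + 1·27 = 27]
  65 = 2·27 + 11   → row C = row A − 2·row B = (11, 1, −2)   [check: 1·65 − 2·27 = 11]
  27 = 2·11 + 5   → row D = row B − 2·row C = (5, −2, 5)   [check: −2·65 + 5·27 = 5]
  11 = 2·5 + 1   → row E = row C − 2·row D = (1, 5, −12)   [check: 5·65 − 12·27 = 1]
  5 = 5·1 + 0   → remainder 0, stop. gcd = 1 (last nonzero row E).
The gcd is 1, so 27 is invertible mod 65. The last nonzero row gives 5·65 − 12·27 = 1, so t = −12. So 27^(−1) ≡ −12 ≡ 53 (mod 65). Verify: 27 · 53 = 1431 ≡ 1 (mod 65). ✓

Final answer: 27^(−1) ≡ 53 (mod 65)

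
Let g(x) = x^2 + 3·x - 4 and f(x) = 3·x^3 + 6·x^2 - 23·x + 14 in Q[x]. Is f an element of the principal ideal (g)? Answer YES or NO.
In Q[x] the ideal (g) consists of all multiples of g, so f ∈ (g) iff g | f, i.e. iff the remainder of f on division by g is 0. Divide f by g (g is monic, so eliminate the leading term of the running remainder at each step):
  leading term 3·x^3: subtract (3·x)·g(x) = 3·x^3 + 9·x^2 - 12·x, leaving -3·x^2 - 11·x + 14
  leading term -3·x^2: subtract (-3)·g(x) = -3·x^2 - 9·x + 12, leaving 2 - 2·x
The remainder r(x) = 2 - 2·x ≠ 0 (and deg r < deg g), so g ∤ f, i.e. f ∉ (g).

Final answer: NO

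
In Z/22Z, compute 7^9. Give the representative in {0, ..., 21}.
19

Use repeated squaring. Binary(9) = 1001. Walk through the bits of the exponent 9 left-to-right: at each bit after the leading one, square the running value, then multiply by 7 if the bit is 1 (always reducing mod 22):
  bit 1 = 1 (leading): start with 7.
  bit 2 = 0: square 7^2 = 49 ≡ 5 (mod 22).
  bit 3 = 0: square 5^2 = 25 ≡ 3 (mod 22).
  bit 4 = 1: square 3^2 = 9; bit is 1, so multiply 9·7 = 63 ≡ 19 (mod 22).
Final value: 7^9 ≡ 19 (mod 22).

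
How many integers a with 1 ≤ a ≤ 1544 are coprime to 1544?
768

The number of a ∈ {1, ..., 1544} with gcd(a, 1544) = 1 is by definition Euler's totient φ(1544). φ is multiplicative, with φ(p^e) = p^e − p^(e−1). Factorise 1544 = 2^3 · 193. Then
  φ(1544) = (2^3 − 2^2) · (193 − 1) = 4 · 192 = 768.
So there are 768 such integers.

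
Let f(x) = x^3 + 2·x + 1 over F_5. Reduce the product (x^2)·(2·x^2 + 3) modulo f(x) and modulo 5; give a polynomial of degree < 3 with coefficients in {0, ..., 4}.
a · b ≡ 4·x^2 + 3·x (mod f(x))

Multiply as integer polynomials: a · b = 2·x^4 + 3·x^2. Reducing coefficients mod 5: a · b ≡ 2·x^4 + 3·x^2. Now divide by f(x) = x^3 + 2·x + 1 in F_5[x], eliminating the leading term at each step:
  leading term 2·x^4: subtract (2·x)·f(x) = 2·x^4 + 4·x^2 + 2·x, leaving 4·x^2 + 3·x (coefficients mod 5)
The degree is now < 3, so this is the remainder. Hence a · b ≡ 4·x^2 + 3·x in F_5[x]/(f).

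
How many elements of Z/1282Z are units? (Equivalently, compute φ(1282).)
An element a ∈ Z/1282Z is a unit iff gcd(a, 1282) = 1, so the number of units is φ(1282). φ is multiplicative, with φ(p^e) = p^e − p^(e−1). Factorise 1282 = 2 · 641. Then
  φ(1282) = (2 − 1) · (641 − 1) = 1 · 640 = 640.

Final answer: Z/1282Z has φ(1282) = 640 units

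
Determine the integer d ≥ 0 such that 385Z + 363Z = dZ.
(385, 363) = (11); d = 11

In the PID Z, (a, b) is generated by gcd(a, b). Compute gcd(385, 363) with the extended Euclidean algorithm, tracking rows (r, s, t) with s·385 + t·363 = r:
  row A: (385, 1, 0)   [1·385 + 0·363 = 385]
  row B: (363, 0, 1)   [0·385 + 1·363 = 363]
  385 = 1·363 + 22   → row C = row A − 1·row B = (22, 1, −1)   [check: 1·385 − 1·363 = 22]
  363 = 16·22 + 11   → row D = row B − 16·row C = (11, −16, 17)   [check: −16·385 + 17·363 = 11]
  22 = 2·11 + 0   → remainder 0, stop. gcd = 11 (last nonzero row D).
So gcd(385, 363) = 11, with Bézout identity −16·385 + 17·363 = 11. Containment (⊇): the Bézout identity exhibits 11 as an element of (385, 363), giving (11) ⊆ (385, 363). Containment (⊆): since 11 | 385 and 11 | 363 (385 = 11·35, 363 = 11·33), every Z-linear combination of 385 and 363 is divisible by 11, so (385, 363) ⊆ (11). Therefore (385, 363) = (11), d = 11.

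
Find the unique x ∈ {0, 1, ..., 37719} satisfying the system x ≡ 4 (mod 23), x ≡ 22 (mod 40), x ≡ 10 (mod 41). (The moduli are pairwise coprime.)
x ≡ 18542 (mod 37720); the representative in [0, 37720) is 18542

The moduli 23, 40, 41 are pairwise coprime, so by the CRT there is a unique solution mod 23·40·41 = 37720.
Solve by successive substitution. Start with x ≡ 4 (mod 23).
  Combine with x ≡ 22 (mod 40): write x = 4 + 23·t and require 4 + 23·t ≡ 22 (mod 40), i.e. 23·t ≡ 22 − 4 ≡ 18 (mod 40). Since 23^(−1) ≡ 7 (mod 40), t ≡ 7·18 ≡ 6 (mod 40). So x ≡ 4 + 23·6 = 142 (mod 920).
  Combine with x ≡ 10 (mod 41): write x = 142 + 920·t and require 142 + 920·t ≡ 10 (mod 41), i.e. 920·t ≡ 10 − 142 ≡ 32 (mod 41). Since 920^(−1) ≡ 16 (mod 41) (920 ≡ 18 (mod 41)), t ≡ 16·32 ≡ 20 (mod 41). So x ≡ 142 + 920·20 = 18542 (mod 37720).
Unique solution in [0, 37720): x = 18542.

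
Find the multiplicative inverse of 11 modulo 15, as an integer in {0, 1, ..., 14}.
Apply the extended Euclidean algorithm to (15, 11), tracking rows (r, s, t) with s·15 + t·11 = r. Each division r_prev = q·r_cur + r_new produces the new row as (previous row) − q·(current row):
  row A: (15, 1, 0)   [1·15 + 0·11 = 15]
  row B: (11, 0, 1)   [0·15 + 1·11 = 11]
  15 = 1·11 + 4   → row C = row A − 1·row B = (4, 1, −1)   [check: 1·15 − 1·11 = 4]
  11 = 2·4 + 3   → row D = row B − 2·row C = (3, −2, 3)   [check: −2·15 + 3·11 = 3]
  4 = 1·3 + 1   → row E = row C − 1·row D = (1, 3, −4)   [check: 3·15 − 4·11 = 1]
  3 = 3·1 + 0   → remainder 0, stop. gcd = 1 (last nonzero row E).
The gcd is 1, so 11 is invertible mod 15. The last nonzero row gives 3·15 − 4·11 = 1, so t = −4. So 11^(−1) ≡ −4 ≡ 11 (mod 15). Verify: 11 · 11 = 121 ≡ 1 (mod 15). ✓

Final answer: 11^(−1) ≡ 11 (mod 15)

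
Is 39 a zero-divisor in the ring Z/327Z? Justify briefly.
YES

gcd(39, 327) = 3 > 1, so 39 is not a unit in Z/327Z. In Z/nZ every nonzero non-unit is a zero-divisor: explicitly, take b = 327/gcd = 109 ≠ 0 (mod 327); then 39·109 = 4251 = 13·327, i.e. 39·109 ≡ 0 (mod 327). So 39 is a zero-divisor.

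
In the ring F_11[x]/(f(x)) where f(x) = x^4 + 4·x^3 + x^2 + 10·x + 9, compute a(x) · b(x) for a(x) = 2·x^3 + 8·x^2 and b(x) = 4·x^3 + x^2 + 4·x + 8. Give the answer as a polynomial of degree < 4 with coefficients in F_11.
Multiply as integer polynomials: a · b = 8·x^6 + 34·x^5 + 16·x^4 + 48·x^3 + 64·x^2. Reducing coefficients mod 11: a · b ≡ 8·x^6 + x^5 + 5·x^4 + 4·x^3 + 9·x^2. Now divide by f(x) = x^4 + 4·x^3 + x^2 + 10·x + 9 in F_11[x], eliminating the leading term at each step:
  leading term 8·x^6: subtract (8·x^2)·f(x) = 8·x^6 + 10·x^5 + 8·x^4 + 3·x^3 + 6·x^2, leaving 2·x^5 + 8·x^4 + x^3 + 3·x^2 (coefficients mod 11)
  leading term 2·x^5: subtract (2·x)·f(x) = 2·x^5 + 8·x^4 + 2·x^3 + 9·x^2 + 7·x, leaving 10·x^3 + 5·x^2 + 4·x (coefficients mod 11)
The degree is now < 4, so this is the remainder. Hence a · b ≡ 10·x^3 + 5·x^2 + 4·x in F_11[x]/(f).

Final answer: a · b ≡ 10·x^3 + 5·x^2 + 4·x (mod f(x))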